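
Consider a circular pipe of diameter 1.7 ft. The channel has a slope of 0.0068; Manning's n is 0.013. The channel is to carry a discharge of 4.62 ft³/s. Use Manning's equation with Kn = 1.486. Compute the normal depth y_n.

Manning's equation rearranged: A R^(2/3) = nQ / (1.486·√S) = 0.013 × 4.62 / (1.486 × √0.0068) = 0.4901.
Try y = 0.499 ft: A R^(2/3) = 0.2409 — too small.
Try y = 0.729 ft: A R^(2/3) = 0.4905 — close enough.

y_n = 0.729 ft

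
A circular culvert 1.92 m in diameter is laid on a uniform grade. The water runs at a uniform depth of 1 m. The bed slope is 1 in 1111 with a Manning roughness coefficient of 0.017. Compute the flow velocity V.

V = 1.1 m/s

For a circular section of diameter D = 1.92 m at depth y = 1 m, the central angle is θ = 2 arccos(1 − 2y/D) = 3.225 rad. Then A = (D²/8)(θ − sin θ) = 1.524 m² and P = Dθ/2 = 3.096 m.
Hydraulic radius R = A/P = 1.524/3.096 = 0.4924 m.
From Manning's equation, V = (1/n) R^(2/3) S^(1/2) = (1/0.017) × 0.4924^(2/3) × 0.0009001^(1/2) = 1.1 m/s.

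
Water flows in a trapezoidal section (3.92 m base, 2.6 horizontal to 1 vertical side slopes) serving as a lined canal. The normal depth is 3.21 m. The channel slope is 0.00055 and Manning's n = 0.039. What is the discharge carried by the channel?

Q = 35.1 m³/s

With bottom width b = 3.92 m and side slope z = 2.6: A = (b + zy)y = (3.92 + 2.6×3.21)×3.21 = 39.37 m²; P = b + 2y√(1+z²) = 3.92 + 2×3.21×2.786 = 21.8 m.
Hydraulic radius R = A/P = 39.37/21.8 = 1.806 m.
Manning's equation: Q = (1/n) A R^(2/3) S^(1/2) = (1/0.039) × 39.37 × 1.806^(2/3) × 0.00055^(1/2) = 35.1 m³/s.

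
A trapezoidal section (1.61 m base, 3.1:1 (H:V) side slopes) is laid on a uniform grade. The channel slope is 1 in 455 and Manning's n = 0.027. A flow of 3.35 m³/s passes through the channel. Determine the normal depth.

Manning's equation rearranged: A R^(2/3) = nQ / (1·√S) = 0.027 × 3.35 / (√0.002198) = 1.929.
Trying y = 0.661 m: A R^(2/3) = 1.332 — short.
Trying y = 1 m: A R^(2/3) = 3.275 — over.
Trying y = 0.786 m: A R^(2/3) = 1.93 — matches.

y_n = 0.786 m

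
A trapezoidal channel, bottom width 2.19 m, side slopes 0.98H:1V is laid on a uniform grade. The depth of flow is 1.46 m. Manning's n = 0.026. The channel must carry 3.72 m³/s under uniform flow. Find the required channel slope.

S = 0.000421

With bottom width b = 2.19 m and side slope z = 0.98: A = (b + zy)y = (2.19 + 0.98×1.46)×1.46 = 5.286 m²; P = b + 2y√(1+z²) = 2.19 + 2×1.46×1.4 = 6.278 m.
Hydraulic radius R = A/P = 5.286/6.278 = 0.842 m.
From Manning's equation, S = [nQ / (1 A R^(2/3))]² = [0.026 × 3.72 / (1 × 5.286 × 0.842^(2/3))]² = 0.000421.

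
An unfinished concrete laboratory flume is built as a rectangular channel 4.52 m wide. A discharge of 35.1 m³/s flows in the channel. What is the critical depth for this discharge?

For a rectangular channel, critical depth y_c = (q²/g)^(1/3) where q = Q/b = 35.1/4.52 = 7.765 m²/s.
So y_c = (7.765²/9.81)^(1/3) = 1.83 m.

y_c = 1.83 m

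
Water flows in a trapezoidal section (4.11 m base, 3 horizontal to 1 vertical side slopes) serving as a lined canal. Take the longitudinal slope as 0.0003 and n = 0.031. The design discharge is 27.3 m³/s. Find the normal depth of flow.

Manning's equation rearranged: A R^(2/3) = nQ / (1·√S) = 0.031 × 27.3 / (√0.0003) = 48.86.
Trying y = 3.38 m: A R^(2/3) = 73.62 — too large.
Trying y = 2.53 m: A R^(2/3) = 38.3 — too small.
Trying y = 2.82 m: A R^(2/3) = 48.8 — matches.

y_n = 2.82 m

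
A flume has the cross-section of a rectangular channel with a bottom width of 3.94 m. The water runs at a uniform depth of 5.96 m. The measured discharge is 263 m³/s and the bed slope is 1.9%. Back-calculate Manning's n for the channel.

n = 0.016

Flow area A = b·y = 3.94 × 5.96 = 23.48 m². Wetted perimeter P = b + 2y = 3.94 + 2×5.96 = 15.86 m.
Hydraulic radius R = A/P = 23.48/15.86 = 1.481 m.
Rearranging Manning's equation: n = (1/Q) A R^(2/3) S^(1/2) = (1/263) × 23.48 × 1.481^(2/3) × √0.019 = 0.016.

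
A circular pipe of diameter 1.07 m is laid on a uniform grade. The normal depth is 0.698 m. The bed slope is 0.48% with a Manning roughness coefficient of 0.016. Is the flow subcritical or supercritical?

subcritical

For a circular section of diameter D = 1.07 m at depth y = 0.698 m, the central angle is θ = 2 arccos(1 − 2y/D) = 3.761 rad. Then A = (D²/8)(θ − sin θ) = 0.6213 m² and P = Dθ/2 = 2.012 m.
Hydraulic radius R = A/P = 0.6213/2.012 = 0.3088 m.
V = (1/n) R^(2/3) √S = (1/0.016) × 0.3088^(2/3) × √0.0048 = 1.978 m/s. Hydraulic depth D_h = A/T = 0.6213/1.019 = 0.6096 m.
Froude number Fr = V/√(g·D_h) = 1.978/√(9.81×0.6096) = 0.809, which is less than 1, so the flow is subcritical.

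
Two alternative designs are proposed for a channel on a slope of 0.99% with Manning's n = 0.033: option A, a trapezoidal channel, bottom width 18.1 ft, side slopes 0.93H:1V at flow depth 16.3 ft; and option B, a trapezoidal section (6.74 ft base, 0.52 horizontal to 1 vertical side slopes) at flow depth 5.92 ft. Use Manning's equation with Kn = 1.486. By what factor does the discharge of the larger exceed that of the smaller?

19.4

Channel A: With bottom width b = 18.1 ft and side slope z = 0.93: A = (b + zy)y = (18.1 + 0.93×16.3)×16.3 = 542.1 ft²; P = b + 2y√(1+z²) = 18.1 + 2×16.3×1.366 = 62.62 ft. Hydraulic radius R = A/P = 542.1/62.62 = 8.657 ft. Q_A = (1.486/0.033)·542.1·8.657^(2/3)·√0.0099 = 10240 ft³/s.
Channel B: With bottom width b = 6.74 ft and side slope z = 0.52: A = (b + zy)y = (6.74 + 0.52×5.92)×5.92 = 58.12 ft²; P = b + 2y√(1+z²) = 6.74 + 2×5.92×1.127 = 20.09 ft. Hydraulic radius R = A/P = 58.12/20.09 = 2.894 ft. Q_B = (1.486/0.033)·58.12·2.894^(2/3)·√0.0099 = 528.9 ft³/s.
The larger discharge is 10240 ft³/s and the smaller is 528.9 ft³/s; the ratio is 19.4.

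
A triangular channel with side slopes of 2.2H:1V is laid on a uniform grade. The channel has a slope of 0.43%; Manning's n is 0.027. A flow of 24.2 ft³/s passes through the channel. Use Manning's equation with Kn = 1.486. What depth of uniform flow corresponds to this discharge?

Manning's equation rearranged: A R^(2/3) = nQ / (1.486·√S) = 0.027 × 24.2 / (1.486 × √0.0043) = 6.705.
Trying y = 1.46 ft: A R^(2/3) = 3.571 — too small.
Trying y = 2.35 ft: A R^(2/3) = 12.71 — too large.
Trying y = 1.85 ft: A R^(2/3) = 6.714 — matches.

y_n = 1.85 ft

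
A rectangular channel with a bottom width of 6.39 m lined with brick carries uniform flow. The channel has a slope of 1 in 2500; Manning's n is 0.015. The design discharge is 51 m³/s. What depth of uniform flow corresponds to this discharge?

y_n = 4.06 m

Manning's equation rearranged: A R^(2/3) = nQ / (1·√S) = 0.015 × 51 / (√0.0004) = 38.25.
Try y = 4.71 m: A R^(2/3) = 46.23 — over.
Try y = 4.06 m: A R^(2/3) = 38.22 — matches.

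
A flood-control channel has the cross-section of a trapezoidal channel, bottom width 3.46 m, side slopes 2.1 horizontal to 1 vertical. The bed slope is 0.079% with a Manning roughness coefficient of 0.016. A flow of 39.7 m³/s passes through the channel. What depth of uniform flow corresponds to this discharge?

Manning's equation rearranged: A R^(2/3) = nQ / (1·√S) = 0.016 × 39.7 / (√0.00079) = 22.6.
Trying y = 1.65 m: A R^(2/3) = 11.62 — too small.
Trying y = 2.81 m: A R^(2/3) = 35.85 — too large.
Trying y = 2.27 m: A R^(2/3) = 22.61 — ≈ 22.6.

y_n = 2.27 m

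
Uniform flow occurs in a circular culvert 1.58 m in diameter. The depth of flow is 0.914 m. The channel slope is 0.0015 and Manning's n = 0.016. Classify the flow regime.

For a circular section of diameter D = 1.58 m at depth y = 0.914 m, the central angle is θ = 2 arccos(1 − 2y/D) = 3.457 rad. Then A = (D²/8)(θ − sin θ) = 1.175 m² and P = Dθ/2 = 2.731 m.
Hydraulic radius R = A/P = 1.175/2.731 = 0.4304 m.
V = (1/n) R^(2/3) √S = (1/0.016) × 0.4304^(2/3) × √0.0015 = 1.38 m/s. Hydraulic depth D_h = A/T = 1.175/1.56 = 0.7533 m.
Froude number Fr = V/√(g·D_h) = 1.38/√(9.81×0.7533) = 0.508, which is less than 1, so the flow is subcritical.

subcritical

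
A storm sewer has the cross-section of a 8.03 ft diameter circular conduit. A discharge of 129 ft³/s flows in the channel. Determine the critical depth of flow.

y_c = 2.81 ft

At critical depth, Q² T / (g A³) = 1, i.e. A³/T = Q²/g = 129²/32.2 = 516.8.
Trying y = 1.95 ft: A³/T = 124.6 — too small.
Trying y = 2.81 ft: A³/T = 514.2 — matches.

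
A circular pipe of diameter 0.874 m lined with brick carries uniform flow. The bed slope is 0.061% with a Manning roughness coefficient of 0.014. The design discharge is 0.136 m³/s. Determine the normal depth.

Manning's equation rearranged: A R^(2/3) = nQ / (1·√S) = 0.014 × 0.136 / (√0.00061) = 0.07709.
At y = 0.394 m: A R^(2/3) = 0.09094 — over.
At y = 0.29 m: A R^(2/3) = 0.05172 — short.
At y = 0.359 m: A R^(2/3) = 0.07698 — close enough.

y_n = 0.359 m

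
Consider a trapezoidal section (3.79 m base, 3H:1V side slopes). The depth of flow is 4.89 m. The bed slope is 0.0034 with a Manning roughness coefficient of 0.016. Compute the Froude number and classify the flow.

supercritical

With bottom width b = 3.79 m and side slope z = 3: A = (b + zy)y = (3.79 + 3×4.89)×4.89 = 90.27 m²; P = b + 2y√(1+z²) = 3.79 + 2×4.89×3.162 = 34.72 m.
Hydraulic radius R = A/P = 90.27/34.72 = 2.6 m.
V = (1/n) R^(2/3) √S = (1/0.016) × 2.6^(2/3) × √0.0034 = 6.891 m/s. Hydraulic depth D_h = A/T = 90.27/33.13 = 2.725 m.
Froude number Fr = V/√(g·D_h) = 6.891/√(9.81×2.725) = 1.33, which is greater than 1, so the flow is supercritical.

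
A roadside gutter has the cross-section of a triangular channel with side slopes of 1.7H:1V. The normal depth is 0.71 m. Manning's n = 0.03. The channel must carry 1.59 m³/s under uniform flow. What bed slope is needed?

For a triangular section with side slope z = 1.7: A = zy² = 1.7×0.71² = 0.857 m²; P = 2y√(1+z²) = 2×0.71×1.972 = 2.801 m.
Hydraulic radius R = A/P = 0.857/2.801 = 0.306 m.
From Manning's equation, S = [nQ / (1 A R^(2/3))]² = [0.03 × 1.59 / (1 × 0.857 × 0.306^(2/3))]² = 0.015.

S = 0.015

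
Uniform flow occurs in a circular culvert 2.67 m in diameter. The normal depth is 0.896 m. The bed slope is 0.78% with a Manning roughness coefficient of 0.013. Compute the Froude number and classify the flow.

For a circular section of diameter D = 2.67 m at depth y = 0.896 m, the central angle is θ = 2 arccos(1 − 2y/D) = 2.471 rad. Then A = (D²/8)(θ − sin θ) = 1.649 m² and P = Dθ/2 = 3.299 m.
Hydraulic radius R = A/P = 1.649/3.299 = 0.4997 m.
V = (1/n) R^(2/3) √S = (1/0.013) × 0.4997^(2/3) × √0.0078 = 4.278 m/s. Hydraulic depth D_h = A/T = 1.649/2.522 = 0.6539 m.
Froude number Fr = V/√(g·D_h) = 4.278/√(9.81×0.6539) = 1.69, which is greater than 1, so the flow is supercritical.

supercritical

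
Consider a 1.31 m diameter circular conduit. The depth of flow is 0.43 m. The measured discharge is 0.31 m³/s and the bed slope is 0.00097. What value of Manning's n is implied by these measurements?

n = 0.015

For a circular section of diameter D = 1.31 m at depth y = 0.43 m, the central angle is θ = 2 arccos(1 − 2y/D) = 2.44 rad. Then A = (D²/8)(θ − sin θ) = 0.3851 m² and P = Dθ/2 = 1.598 m.
Hydraulic radius R = A/P = 0.3851/1.598 = 0.2409 m.
Rearranging Manning's equation: n = (1/Q) A R^(2/3) S^(1/2) = (1/0.31) × 0.3851 × 0.2409^(2/3) × √0.00097 = 0.015.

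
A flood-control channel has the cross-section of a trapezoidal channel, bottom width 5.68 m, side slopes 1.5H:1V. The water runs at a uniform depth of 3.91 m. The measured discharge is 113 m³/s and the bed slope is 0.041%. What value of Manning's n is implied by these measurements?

With bottom width b = 5.68 m and side slope z = 1.5: A = (b + zy)y = (5.68 + 1.5×3.91)×3.91 = 45.14 m²; P = b + 2y√(1+z²) = 5.68 + 2×3.91×1.803 = 19.78 m.
Hydraulic radius R = A/P = 45.14/19.78 = 2.282 m.
Rearranging Manning's equation: n = (1/Q) A R^(2/3) S^(1/2) = (1/113) × 45.14 × 2.282^(2/3) × √0.00041 = 0.014.

n = 0.014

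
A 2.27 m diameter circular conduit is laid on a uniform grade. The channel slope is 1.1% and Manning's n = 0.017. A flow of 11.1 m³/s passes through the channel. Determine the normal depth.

Manning's equation rearranged: A R^(2/3) = nQ / (1·√S) = 0.017 × 11.1 / (√0.011) = 1.799.
Try y = 1.2 m: A R^(2/3) = 1.523 — low.
Try y = 1.58 m: A R^(2/3) = 2.305 — high.
Try y = 1.33 m: A R^(2/3) = 1.797 — close enough.

y_n = 1.33 m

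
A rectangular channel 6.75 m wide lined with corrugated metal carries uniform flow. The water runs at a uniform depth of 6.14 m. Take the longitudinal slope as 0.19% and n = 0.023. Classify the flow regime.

Flow area A = b·y = 6.75 × 6.14 = 41.45 m². Wetted perimeter P = b + 2y = 6.75 + 2×6.14 = 19.03 m.
Hydraulic radius R = A/P = 41.45/19.03 = 2.178 m.
V = (1/n) R^(2/3) √S = (1/0.023) × 2.178^(2/3) × √0.0019 = 3.184 m/s. Hydraulic depth D_h = A/T = 41.45/6.75 = 6.14 m.
Froude number Fr = V/√(g·D_h) = 3.184/√(9.81×6.14) = 0.41, which is less than 1, so the flow is subcritical.

subcritical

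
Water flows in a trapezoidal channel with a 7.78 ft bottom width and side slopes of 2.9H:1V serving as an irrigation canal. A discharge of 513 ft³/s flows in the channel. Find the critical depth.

y_c = 3.44 ft

At critical depth, Q² T / (g A³) = 1, i.e. A³/T = Q²/g = 513²/32.2 = 8173.
Trying y = 3.86 ft: A³/T = 13020 — too large.
Trying y = 2.48 ft: A³/T = 2310 — too small.
Trying y = 3.44 ft: A³/T = 8217 — matches.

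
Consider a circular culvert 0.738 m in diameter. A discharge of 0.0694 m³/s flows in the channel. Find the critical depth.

At critical depth, Q² T / (g A³) = 1, i.e. A³/T = Q²/g = 0.0694²/9.81 = 0.000491.
At y = 0.177 m: A³/T = 0.0007784 — high.
At y = 0.157 m: A³/T = 0.0004873 — matches.

y_c = 0.157 m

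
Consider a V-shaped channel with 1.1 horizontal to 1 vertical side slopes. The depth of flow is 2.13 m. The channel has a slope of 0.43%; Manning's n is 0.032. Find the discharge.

For a triangular section with side slope z = 1.1: A = zy² = 1.1×2.13² = 4.991 m²; P = 2y√(1+z²) = 2×2.13×1.487 = 6.333 m.
Hydraulic radius R = A/P = 4.991/6.333 = 0.788 m.
Manning's equation: Q = (1/n) A R^(2/3) S^(1/2) = (1/0.032) × 4.991 × 0.788^(2/3) × 0.0043^(1/2) = 8.73 m³/s.

Q = 8.73 m³/s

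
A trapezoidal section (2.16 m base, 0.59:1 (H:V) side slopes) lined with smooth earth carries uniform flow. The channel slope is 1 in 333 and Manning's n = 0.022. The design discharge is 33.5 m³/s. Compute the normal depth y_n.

Manning's equation rearranged: A R^(2/3) = nQ / (1·√S) = 0.022 × 33.5 / (√0.003003) = 13.45.
Trying y = 3.46 m: A R^(2/3) = 18.42 — over.
Trying y = 2.94 m: A R^(2/3) = 13.46 — matches.

y_n = 2.94 m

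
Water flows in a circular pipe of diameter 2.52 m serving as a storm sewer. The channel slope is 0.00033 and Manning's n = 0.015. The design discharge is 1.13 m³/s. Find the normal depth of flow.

Manning's equation rearranged: A R^(2/3) = nQ / (1·√S) = 0.015 × 1.13 / (√0.00033) = 0.9331.
At y = 0.995 m: A R^(2/3) = 1.206 — too large.
At y = 0.867 m: A R^(2/3) = 0.9331 — matches.

y_n = 0.867 m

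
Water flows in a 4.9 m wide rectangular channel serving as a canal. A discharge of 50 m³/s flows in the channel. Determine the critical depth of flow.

For a rectangular channel, critical depth y_c = (q²/g)^(1/3) where q = Q/b = 50/4.9 = 10.2 m²/s.
So y_c = (10.2²/9.81)^(1/3) = 2.2 m.

y_c = 2.2 m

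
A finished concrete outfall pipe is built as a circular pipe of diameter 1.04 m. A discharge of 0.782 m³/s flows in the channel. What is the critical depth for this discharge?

y_c = 0.498 m

At critical depth, Q² T / (g A³) = 1, i.e. A³/T = Q²/g = 0.782²/9.81 = 0.06234.
Try y = 0.609 m: A³/T = 0.1347 — high.
Try y = 0.498 m: A³/T = 0.06246 — matches.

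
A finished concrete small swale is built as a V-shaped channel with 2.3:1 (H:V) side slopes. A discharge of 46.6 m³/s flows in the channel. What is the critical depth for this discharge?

At critical depth, Q² T / (g A³) = 1, i.e. A³/T = Q²/g = 46.6²/9.81 = 221.4.
At y = 2.78 m: A³/T = 439.2 — high.
At y = 2.42 m: A³/T = 219.5 — matches.

y_c = 2.42 m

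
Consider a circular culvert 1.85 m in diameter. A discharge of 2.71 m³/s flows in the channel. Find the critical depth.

y_c = 0.799 m

At critical depth, Q² T / (g A³) = 1, i.e. A³/T = Q²/g = 2.71²/9.81 = 0.7486.
Try y = 0.886 m: A³/T = 1.113 — over.
Try y = 0.669 m: A³/T = 0.3788 — short.
Try y = 0.799 m: A³/T = 0.7495 — close enough.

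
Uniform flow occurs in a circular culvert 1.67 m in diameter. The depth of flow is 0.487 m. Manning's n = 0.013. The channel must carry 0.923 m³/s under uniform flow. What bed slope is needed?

S = 0.0028

For a circular section of diameter D = 1.67 m at depth y = 0.487 m, the central angle is θ = 2 arccos(1 − 2y/D) = 2.282 rad. Then A = (D²/8)(θ − sin θ) = 0.5313 m² and P = Dθ/2 = 1.905 m.
Hydraulic radius R = A/P = 0.5313/1.905 = 0.2789 m.
From Manning's equation, S = [nQ / (1 A R^(2/3))]² = [0.013 × 0.923 / (1 × 0.5313 × 0.2789^(2/3))]² = 0.0028.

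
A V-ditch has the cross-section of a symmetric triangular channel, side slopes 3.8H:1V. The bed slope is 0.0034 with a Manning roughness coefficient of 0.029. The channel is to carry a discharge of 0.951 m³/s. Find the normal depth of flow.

Manning's equation rearranged: A R^(2/3) = nQ / (1·√S) = 0.029 × 0.951 / (√0.0034) = 0.473.
At y = 0.398 m: A R^(2/3) = 0.2006 — low.
At y = 0.549 m: A R^(2/3) = 0.4731 — close enough.

y_n = 0.549 m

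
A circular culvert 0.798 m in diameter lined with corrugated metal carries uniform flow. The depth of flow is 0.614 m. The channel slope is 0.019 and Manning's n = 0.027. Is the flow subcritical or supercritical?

subcritical

For a circular section of diameter D = 0.798 m at depth y = 0.614 m, the central angle is θ = 2 arccos(1 − 2y/D) = 4.28 rad. Then A = (D²/8)(θ − sin θ) = 0.4129 m² and P = Dθ/2 = 1.708 m.
Hydraulic radius R = A/P = 0.4129/1.708 = 0.2418 m.
V = (1/n) R^(2/3) √S = (1/0.027) × 0.2418^(2/3) × √0.019 = 1.982 m/s. Hydraulic depth D_h = A/T = 0.4129/0.6722 = 0.6143 m.
Froude number Fr = V/√(g·D_h) = 1.982/√(9.81×0.6143) = 0.807, which is less than 1, so the flow is subcritical.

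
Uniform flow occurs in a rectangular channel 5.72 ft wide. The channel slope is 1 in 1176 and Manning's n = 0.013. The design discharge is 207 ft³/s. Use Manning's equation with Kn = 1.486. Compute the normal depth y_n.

y_n = 6.81 ft

Manning's equation rearranged: A R^(2/3) = nQ / (1.486·√S) = 0.013 × 207 / (1.486 × √0.0008503) = 62.1.
Try y = 4.98 ft: A R^(2/3) = 42.41 — low.
Try y = 6.81 ft: A R^(2/3) = 62.13 — close enough.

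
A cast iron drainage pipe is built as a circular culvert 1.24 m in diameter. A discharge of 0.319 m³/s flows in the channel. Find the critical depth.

y_c = 0.297 m

At critical depth, Q² T / (g A³) = 1, i.e. A³/T = Q²/g = 0.319²/9.81 = 0.01037.
Trying y = 0.252 m: A³/T = 0.005456 — low.
Trying y = 0.339 m: A³/T = 0.01736 — high.
Trying y = 0.297 m: A³/T = 0.01037 — close enough.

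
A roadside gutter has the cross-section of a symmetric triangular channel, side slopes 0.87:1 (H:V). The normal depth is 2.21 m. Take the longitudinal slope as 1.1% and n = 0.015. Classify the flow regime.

supercritical

For a triangular section with side slope z = 0.87: A = zy² = 0.87×2.21² = 4.249 m²; P = 2y√(1+z²) = 2×2.21×1.325 = 5.859 m.
Hydraulic radius R = A/P = 4.249/5.859 = 0.7253 m.
V = (1/n) R^(2/3) √S = (1/0.015) × 0.7253^(2/3) × √0.011 = 5.644 m/s. Hydraulic depth D_h = A/T = 4.249/3.845 = 1.105 m.
Froude number Fr = V/√(g·D_h) = 5.644/√(9.81×1.105) = 1.71, which is greater than 1, so the flow is supercritical.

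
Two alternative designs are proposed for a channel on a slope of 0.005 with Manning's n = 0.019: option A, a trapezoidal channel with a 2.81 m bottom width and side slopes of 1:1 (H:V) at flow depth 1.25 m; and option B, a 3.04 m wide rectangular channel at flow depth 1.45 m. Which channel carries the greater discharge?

channel A

Channel A: With bottom width b = 2.81 m and side slope z = 1: A = (b + zy)y = (2.81 + 1×1.25)×1.25 = 5.075 m²; P = b + 2y√(1+z²) = 2.81 + 2×1.25×1.414 = 6.346 m. Hydraulic radius R = A/P = 5.075/6.346 = 0.7998 m. Q_A = (1/0.019)·5.075·0.7998^(2/3)·√0.005 = 16.27 m³/s.
Channel B: Flow area A = b·y = 3.04 × 1.45 = 4.408 m². Wetted perimeter P = b + 2y = 3.04 + 2×1.45 = 5.94 m. Hydraulic radius R = A/P = 4.408/5.94 = 0.7421 m. Q_B = (1/0.019)·4.408·0.7421^(2/3)·√0.005 = 13.45 m³/s.
Q_A = 16.27 m³/s vs Q_B = 13.45 m³/s, so channel A carries more.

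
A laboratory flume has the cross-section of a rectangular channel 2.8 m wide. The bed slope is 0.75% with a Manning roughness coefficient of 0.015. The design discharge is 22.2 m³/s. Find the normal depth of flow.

y_n = 1.65 m

Manning's equation rearranged: A R^(2/3) = nQ / (1·√S) = 0.015 × 22.2 / (√0.0075) = 3.845.
Try y = 1.38 m: A R^(2/3) = 3.032 — low.
Try y = 1.89 m: A R^(2/3) = 4.577 — high.
Try y = 1.65 m: A R^(2/3) = 3.839 — ≈ 3.845.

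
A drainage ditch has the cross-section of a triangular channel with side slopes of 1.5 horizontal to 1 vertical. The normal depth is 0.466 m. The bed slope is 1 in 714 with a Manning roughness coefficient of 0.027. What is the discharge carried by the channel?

Q = 0.151 m³/s

For a triangular section with side slope z = 1.5: A = zy² = 1.5×0.466² = 0.3257 m²; P = 2y√(1+z²) = 2×0.466×1.803 = 1.68 m.
Hydraulic radius R = A/P = 0.3257/1.68 = 0.1939 m.
Manning's equation: Q = (1/n) A R^(2/3) S^(1/2) = (1/0.027) × 0.3257 × 0.1939^(2/3) × 0.001401^(1/2) = 0.151 m³/s.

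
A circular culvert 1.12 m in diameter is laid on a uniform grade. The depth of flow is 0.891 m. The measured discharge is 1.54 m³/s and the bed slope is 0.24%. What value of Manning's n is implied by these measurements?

n = 0.013

For a circular section of diameter D = 1.12 m at depth y = 0.891 m, the central angle is θ = 2 arccos(1 − 2y/D) = 4.406 rad. Then A = (D²/8)(θ − sin θ) = 0.8404 m² and P = Dθ/2 = 2.468 m.
Hydraulic radius R = A/P = 0.8404/2.468 = 0.3406 m.
Rearranging Manning's equation: n = (1/Q) A R^(2/3) S^(1/2) = (1/1.54) × 0.8404 × 0.3406^(2/3) × √0.0024 = 0.013.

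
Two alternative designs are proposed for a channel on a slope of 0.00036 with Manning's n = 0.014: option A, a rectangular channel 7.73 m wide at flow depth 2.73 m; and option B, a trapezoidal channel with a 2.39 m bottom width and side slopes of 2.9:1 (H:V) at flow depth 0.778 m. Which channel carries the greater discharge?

Channel A: Flow area A = b·y = 7.73 × 2.73 = 21.1 m². Wetted perimeter P = b + 2y = 7.73 + 2×2.73 = 13.19 m. Hydraulic radius R = A/P = 21.1/13.19 = 1.6 m. Q_A = (1/0.014)·21.1·1.6^(2/3)·√0.00036 = 39.12 m³/s.
Channel B: With bottom width b = 2.39 m and side slope z = 2.9: A = (b + zy)y = (2.39 + 2.9×0.778)×0.778 = 3.615 m²; P = b + 2y√(1+z²) = 2.39 + 2×0.778×3.068 = 7.163 m. Hydraulic radius R = A/P = 3.615/7.163 = 0.5046 m. Q_B = (1/0.014)·3.615·0.5046^(2/3)·√0.00036 = 3.105 m³/s.
Q_A = 39.12 m³/s vs Q_B = 3.105 m³/s, so channel A carries more.

channel A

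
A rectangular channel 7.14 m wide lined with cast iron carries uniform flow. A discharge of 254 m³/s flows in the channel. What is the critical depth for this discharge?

y_c = 5.05 m

For a rectangular channel, critical depth y_c = (q²/g)^(1/3) where q = Q/b = 254/7.14 = 35.57 m²/s.
So y_c = (35.57²/9.81)^(1/3) = 5.05 m.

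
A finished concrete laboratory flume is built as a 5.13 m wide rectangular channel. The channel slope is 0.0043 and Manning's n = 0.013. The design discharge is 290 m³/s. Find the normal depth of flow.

y_n = 7.31 m

Manning's equation rearranged: A R^(2/3) = nQ / (1·√S) = 0.013 × 290 / (√0.0043) = 57.49.
Try y = 5.82 m: A R^(2/3) = 43.86 — too small.
Try y = 8.62 m: A R^(2/3) = 69.65 — too large.
Try y = 7.31 m: A R^(2/3) = 57.5 — close enough.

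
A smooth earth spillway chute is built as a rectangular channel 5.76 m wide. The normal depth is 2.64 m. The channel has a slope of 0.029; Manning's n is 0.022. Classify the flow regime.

Flow area A = b·y = 5.76 × 2.64 = 15.21 m². Wetted perimeter P = b + 2y = 5.76 + 2×2.64 = 11.04 m.
Hydraulic radius R = A/P = 15.21/11.04 = 1.377 m.
V = (1/n) R^(2/3) √S = (1/0.022) × 1.377^(2/3) × √0.029 = 9.583 m/s. Hydraulic depth D_h = A/T = 15.21/5.76 = 2.64 m.
Froude number Fr = V/√(g·D_h) = 9.583/√(9.81×2.64) = 1.88, which is greater than 1, so the flow is supercritical.

supercritical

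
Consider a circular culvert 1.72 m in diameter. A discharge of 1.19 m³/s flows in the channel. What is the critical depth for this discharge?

At critical depth, Q² T / (g A³) = 1, i.e. A³/T = Q²/g = 1.19²/9.81 = 0.1444.
Trying y = 0.581 m: A³/T = 0.2023 — high.
Trying y = 0.439 m: A³/T = 0.06821 — low.
Trying y = 0.532 m: A³/T = 0.1439 — ≈ 0.1444.

y_c = 0.532 m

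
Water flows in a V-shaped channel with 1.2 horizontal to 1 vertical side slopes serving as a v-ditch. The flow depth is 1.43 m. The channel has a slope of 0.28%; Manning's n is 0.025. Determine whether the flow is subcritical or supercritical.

For a triangular section with side slope z = 1.2: A = zy² = 1.2×1.43² = 2.454 m²; P = 2y√(1+z²) = 2×1.43×1.562 = 4.467 m.
Hydraulic radius R = A/P = 2.454/4.467 = 0.5493 m.
V = (1/n) R^(2/3) √S = (1/0.025) × 0.5493^(2/3) × √0.0028 = 1.42 m/s. Hydraulic depth D_h = A/T = 2.454/3.432 = 0.715 m.
Froude number Fr = V/√(g·D_h) = 1.42/√(9.81×0.715) = 0.536, which is less than 1, so the flow is subcritical.

subcritical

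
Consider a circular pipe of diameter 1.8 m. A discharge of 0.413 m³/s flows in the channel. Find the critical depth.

At critical depth, Q² T / (g A³) = 1, i.e. A³/T = Q²/g = 0.413²/9.81 = 0.01739.
Try y = 0.348 m: A³/T = 0.02892 — too large.
Try y = 0.22 m: A³/T = 0.004756 — too small.
Try y = 0.306 m: A³/T = 0.01746 — close enough.

y_c = 0.306 m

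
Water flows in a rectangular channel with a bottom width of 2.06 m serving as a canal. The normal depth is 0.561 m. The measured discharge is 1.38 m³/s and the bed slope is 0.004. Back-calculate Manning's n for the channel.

Flow area A = b·y = 2.06 × 0.561 = 1.156 m². Wetted perimeter P = b + 2y = 2.06 + 2×0.561 = 3.182 m.
Hydraulic radius R = A/P = 1.156/3.182 = 0.3632 m.
Rearranging Manning's equation: n = (1/Q) A R^(2/3) S^(1/2) = (1/1.38) × 1.156 × 0.3632^(2/3) × √0.004 = 0.027.

n = 0.027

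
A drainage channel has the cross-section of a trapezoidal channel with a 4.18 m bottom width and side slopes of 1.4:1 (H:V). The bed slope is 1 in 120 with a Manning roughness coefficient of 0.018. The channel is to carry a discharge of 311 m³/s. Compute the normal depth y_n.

Manning's equation rearranged: A R^(2/3) = nQ / (1·√S) = 0.018 × 311 / (√0.008333) = 61.32.
Trying y = 3.01 m: A R^(2/3) = 36.52 — low.
Trying y = 3.87 m: A R^(2/3) = 61.36 — matches.

y_n = 3.87 m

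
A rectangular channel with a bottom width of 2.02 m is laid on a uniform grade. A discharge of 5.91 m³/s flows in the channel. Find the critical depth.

y_c = 0.956 m

For a rectangular channel, critical depth y_c = (q²/g)^(1/3) where q = Q/b = 5.91/2.02 = 2.926 m²/s.
So y_c = (2.926²/9.81)^(1/3) = 0.956 m.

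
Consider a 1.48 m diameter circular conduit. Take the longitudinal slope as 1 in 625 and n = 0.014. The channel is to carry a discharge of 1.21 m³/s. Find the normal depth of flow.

y_n = 0.72 m

Manning's equation rearranged: A R^(2/3) = nQ / (1·√S) = 0.014 × 1.21 / (√0.0016) = 0.4235.
Trying y = 0.499 m: A R^(2/3) = 0.2172 — too small.
Trying y = 0.785 m: A R^(2/3) = 0.4894 — too large.
Trying y = 0.72 m: A R^(2/3) = 0.4231 — close enough.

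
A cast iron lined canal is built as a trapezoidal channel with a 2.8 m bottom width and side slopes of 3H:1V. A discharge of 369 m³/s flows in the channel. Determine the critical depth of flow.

At critical depth, Q² T / (g A³) = 1, i.e. A³/T = Q²/g = 369²/9.81 = 13880.
Trying y = 5.28 m: A³/T = 27650 — high.
Trying y = 3.45 m: A³/T = 3973 — low.
Trying y = 4.55 m: A³/T = 13930 — close enough.

y_c = 4.55 m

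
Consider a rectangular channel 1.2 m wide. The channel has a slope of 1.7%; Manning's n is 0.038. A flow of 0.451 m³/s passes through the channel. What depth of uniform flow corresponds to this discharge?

Manning's equation rearranged: A R^(2/3) = nQ / (1·√S) = 0.038 × 0.451 / (√0.017) = 0.1314.
Try y = 0.225 m: A R^(2/3) = 0.08078 — low.
Try y = 0.389 m: A R^(2/3) = 0.1783 — high.
Try y = 0.314 m: A R^(2/3) = 0.1315 — matches.

y_n = 0.314 m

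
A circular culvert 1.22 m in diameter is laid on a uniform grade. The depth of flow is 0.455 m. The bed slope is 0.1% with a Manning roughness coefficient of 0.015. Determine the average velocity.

V = 0.832 m/s

For a circular section of diameter D = 1.22 m at depth y = 0.455 m, the central angle is θ = 2 arccos(1 − 2y/D) = 2.628 rad. Then A = (D²/8)(θ − sin θ) = 0.3974 m² and P = Dθ/2 = 1.603 m.
Hydraulic radius R = A/P = 0.3974/1.603 = 0.248 m.
From Manning's equation, V = (1/n) R^(2/3) S^(1/2) = (1/0.015) × 0.248^(2/3) × 0.001^(1/2) = 0.832 m/s.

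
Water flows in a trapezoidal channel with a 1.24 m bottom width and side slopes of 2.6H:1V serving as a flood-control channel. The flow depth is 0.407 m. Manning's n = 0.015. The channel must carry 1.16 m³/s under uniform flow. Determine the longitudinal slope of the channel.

With bottom width b = 1.24 m and side slope z = 2.6: A = (b + zy)y = (1.24 + 2.6×0.407)×0.407 = 0.9354 m²; P = b + 2y√(1+z²) = 1.24 + 2×0.407×2.786 = 3.508 m.
Hydraulic radius R = A/P = 0.9354/3.508 = 0.2667 m.
From Manning's equation, S = [nQ / (1 A R^(2/3))]² = [0.015 × 1.16 / (1 × 0.9354 × 0.2667^(2/3))]² = 0.00202.

S = 0.00202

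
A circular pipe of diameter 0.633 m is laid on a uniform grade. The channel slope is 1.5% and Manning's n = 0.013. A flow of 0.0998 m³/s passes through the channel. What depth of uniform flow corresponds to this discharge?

y_n = 0.145 m

Manning's equation rearranged: A R^(2/3) = nQ / (1·√S) = 0.013 × 0.0998 / (√0.015) = 0.01059.
At y = 0.118 m: A R^(2/3) = 0.006989 — short.
At y = 0.159 m: A R^(2/3) = 0.01273 — over.
At y = 0.145 m: A R^(2/3) = 0.0106 — ≈ 0.01059.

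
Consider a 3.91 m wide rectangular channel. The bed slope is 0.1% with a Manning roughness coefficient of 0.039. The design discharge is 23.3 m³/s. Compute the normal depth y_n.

y_n = 5.72 m

Manning's equation rearranged: A R^(2/3) = nQ / (1·√S) = 0.039 × 23.3 / (√0.001) = 28.74.
Try y = 5.08 m: A R^(2/3) = 25 — too small.
Try y = 5.72 m: A R^(2/3) = 28.74 — ≈ 28.74.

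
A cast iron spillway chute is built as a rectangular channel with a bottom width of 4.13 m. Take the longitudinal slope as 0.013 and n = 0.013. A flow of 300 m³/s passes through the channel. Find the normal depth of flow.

Manning's equation rearranged: A R^(2/3) = nQ / (1·√S) = 0.013 × 300 / (√0.013) = 34.21.
At y = 7.05 m: A R^(2/3) = 39.78 — over.
At y = 4.44 m: A R^(2/3) = 23.05 — short.
At y = 6.19 m: A R^(2/3) = 34.22 — matches.

y_n = 6.19 m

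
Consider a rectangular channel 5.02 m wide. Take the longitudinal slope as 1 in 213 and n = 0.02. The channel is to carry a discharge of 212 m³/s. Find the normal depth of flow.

Manning's equation rearranged: A R^(2/3) = nQ / (1·√S) = 0.02 × 212 / (√0.004695) = 61.88.
At y = 5.71 m: A R^(2/3) = 41.52 — too small.
At y = 9.02 m: A R^(2/3) = 71 — too large.
At y = 8.01 m: A R^(2/3) = 61.92 — matches.

y_n = 8.01 m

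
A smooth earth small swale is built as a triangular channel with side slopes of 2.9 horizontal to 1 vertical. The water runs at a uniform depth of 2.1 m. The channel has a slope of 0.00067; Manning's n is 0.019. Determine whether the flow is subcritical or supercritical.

subcritical

For a triangular section with side slope z = 2.9: A = zy² = 2.9×2.1² = 12.79 m²; P = 2y√(1+z²) = 2×2.1×3.068 = 12.88 m.
Hydraulic radius R = A/P = 12.79/12.88 = 0.9926 m.
V = (1/n) R^(2/3) √S = (1/0.019) × 0.9926^(2/3) × √0.00067 = 1.356 m/s. Hydraulic depth D_h = A/T = 12.79/12.18 = 1.05 m.
Froude number Fr = V/√(g·D_h) = 1.356/√(9.81×1.05) = 0.422, which is less than 1, so the flow is subcritical.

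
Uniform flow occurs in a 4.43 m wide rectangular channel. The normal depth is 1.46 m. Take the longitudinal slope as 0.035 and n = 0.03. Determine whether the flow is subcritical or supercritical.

supercritical

Flow area A = b·y = 4.43 × 1.46 = 6.468 m². Wetted perimeter P = b + 2y = 4.43 + 2×1.46 = 7.35 m.
Hydraulic radius R = A/P = 6.468/7.35 = 0.88 m.
V = (1/n) R^(2/3) √S = (1/0.03) × 0.88^(2/3) × √0.035 = 5.727 m/s. Hydraulic depth D_h = A/T = 6.468/4.43 = 1.46 m.
Froude number Fr = V/√(g·D_h) = 5.727/√(9.81×1.46) = 1.51, which is greater than 1, so the flow is supercritical.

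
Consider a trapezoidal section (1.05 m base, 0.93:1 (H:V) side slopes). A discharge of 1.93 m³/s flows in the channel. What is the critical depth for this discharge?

At critical depth, Q² T / (g A³) = 1, i.e. A³/T = Q²/g = 1.93²/9.81 = 0.3797.
Trying y = 0.675 m: A³/T = 0.63 — high.
Trying y = 0.516 m: A³/T = 0.2448 — low.
Trying y = 0.585 m: A³/T = 0.3793 — matches.

y_c = 0.585 m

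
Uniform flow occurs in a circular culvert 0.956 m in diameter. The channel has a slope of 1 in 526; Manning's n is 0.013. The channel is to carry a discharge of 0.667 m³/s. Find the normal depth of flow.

y_n = 0.6 m

Manning's equation rearranged: A R^(2/3) = nQ / (1·√S) = 0.013 × 0.667 / (√0.001901) = 0.1989.
Try y = 0.411 m: A R^(2/3) = 0.1062 — short.
Try y = 0.675 m: A R^(2/3) = 0.2341 — over.
Try y = 0.6 m: A R^(2/3) = 0.1987 — ≈ 0.1989.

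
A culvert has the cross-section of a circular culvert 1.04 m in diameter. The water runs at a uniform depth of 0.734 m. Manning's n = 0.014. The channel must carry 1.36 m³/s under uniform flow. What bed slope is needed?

For a circular section of diameter D = 1.04 m at depth y = 0.734 m, the central angle is θ = 2 arccos(1 − 2y/D) = 3.99 rad. Then A = (D²/8)(θ − sin θ) = 0.6409 m² and P = Dθ/2 = 2.075 m.
Hydraulic radius R = A/P = 0.6409/2.075 = 0.3089 m.
From Manning's equation, S = [nQ / (1 A R^(2/3))]² = [0.014 × 1.36 / (1 × 0.6409 × 0.3089^(2/3))]² = 0.00423.

S = 0.00423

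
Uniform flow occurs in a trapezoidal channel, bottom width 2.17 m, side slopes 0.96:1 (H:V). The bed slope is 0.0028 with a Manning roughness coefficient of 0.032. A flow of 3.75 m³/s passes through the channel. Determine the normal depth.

y_n = 0.99 m

Manning's equation rearranged: A R^(2/3) = nQ / (1·√S) = 0.032 × 3.75 / (√0.0028) = 2.268.
Trying y = 0.833 m: A R^(2/3) = 1.665 — low.
Trying y = 0.99 m: A R^(2/3) = 2.267 — matches.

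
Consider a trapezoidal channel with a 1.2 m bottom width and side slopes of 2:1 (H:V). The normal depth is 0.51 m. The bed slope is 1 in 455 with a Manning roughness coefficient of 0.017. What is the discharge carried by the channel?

Q = 1.48 m³/s

With bottom width b = 1.2 m and side slope z = 2: A = (b + zy)y = (1.2 + 2×0.51)×0.51 = 1.132 m²; P = b + 2y√(1+z²) = 1.2 + 2×0.51×2.236 = 3.481 m.
Hydraulic radius R = A/P = 1.132/3.481 = 0.3253 m.
Manning's equation: Q = (1/n) A R^(2/3) S^(1/2) = (1/0.017) × 1.132 × 0.3253^(2/3) × 0.002198^(1/2) = 1.48 m³/s.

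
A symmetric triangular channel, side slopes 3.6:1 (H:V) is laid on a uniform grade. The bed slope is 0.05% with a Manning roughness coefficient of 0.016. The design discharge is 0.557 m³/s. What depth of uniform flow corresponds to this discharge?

Manning's equation rearranged: A R^(2/3) = nQ / (1·√S) = 0.016 × 0.557 / (√0.0005) = 0.3986.
Trying y = 0.611 m: A R^(2/3) = 0.5947 — over.
Trying y = 0.465 m: A R^(2/3) = 0.2871 — short.
Trying y = 0.526 m: A R^(2/3) = 0.3989 — matches.

y_n = 0.526 m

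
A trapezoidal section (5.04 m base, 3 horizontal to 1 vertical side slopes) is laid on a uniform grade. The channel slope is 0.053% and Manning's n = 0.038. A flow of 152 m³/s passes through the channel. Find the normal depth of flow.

y_n = 5.56 m

Manning's equation rearranged: A R^(2/3) = nQ / (1·√S) = 0.038 × 152 / (√0.00053) = 250.9.
Try y = 4.96 m: A R^(2/3) = 192.2 — short.
Try y = 5.56 m: A R^(2/3) = 251.4 — matches.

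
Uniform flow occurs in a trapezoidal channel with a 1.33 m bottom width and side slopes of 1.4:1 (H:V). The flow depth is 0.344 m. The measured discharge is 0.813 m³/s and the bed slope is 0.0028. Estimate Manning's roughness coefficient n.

With bottom width b = 1.33 m and side slope z = 1.4: A = (b + zy)y = (1.33 + 1.4×0.344)×0.344 = 0.6232 m²; P = b + 2y√(1+z²) = 1.33 + 2×0.344×1.72 = 2.514 m.
Hydraulic radius R = A/P = 0.6232/2.514 = 0.2479 m.
Rearranging Manning's equation: n = (1/Q) A R^(2/3) S^(1/2) = (1/0.813) × 0.6232 × 0.2479^(2/3) × √0.0028 = 0.016.

n = 0.016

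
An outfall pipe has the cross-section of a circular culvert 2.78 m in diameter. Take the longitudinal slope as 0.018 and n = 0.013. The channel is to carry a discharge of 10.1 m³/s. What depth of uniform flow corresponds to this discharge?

Manning's equation rearranged: A R^(2/3) = nQ / (1·√S) = 0.013 × 10.1 / (√0.018) = 0.9787.
Trying y = 0.681 m: A R^(2/3) = 0.6266 — low.
Trying y = 1.03 m: A R^(2/3) = 1.393 — high.
Trying y = 0.855 m: A R^(2/3) = 0.9786 — ≈ 0.9787.

y_n = 0.855 m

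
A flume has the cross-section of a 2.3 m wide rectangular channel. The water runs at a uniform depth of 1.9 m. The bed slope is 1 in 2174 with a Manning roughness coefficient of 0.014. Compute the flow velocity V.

V = 1.23 m/s

Flow area A = b·y = 2.3 × 1.9 = 4.37 m². Wetted perimeter P = b + 2y = 2.3 + 2×1.9 = 6.1 m.
Hydraulic radius R = A/P = 4.37/6.1 = 0.7164 m.
From Manning's equation, V = (1/n) R^(2/3) S^(1/2) = (1/0.014) × 0.7164^(2/3) × 0.00046^(1/2) = 1.23 m/s.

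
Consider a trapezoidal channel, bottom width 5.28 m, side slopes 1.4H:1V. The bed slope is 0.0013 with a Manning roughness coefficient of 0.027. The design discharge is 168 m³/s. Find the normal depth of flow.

y_n = 5.11 m

Manning's equation rearranged: A R^(2/3) = nQ / (1·√S) = 0.027 × 168 / (√0.0013) = 125.8.
Try y = 6.07 m: A R^(2/3) = 181.5 — high.
Try y = 5.11 m: A R^(2/3) = 125.6 — close enough.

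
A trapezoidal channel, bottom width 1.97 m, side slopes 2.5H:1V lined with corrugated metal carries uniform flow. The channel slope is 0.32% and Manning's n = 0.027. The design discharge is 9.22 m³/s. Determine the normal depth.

Manning's equation rearranged: A R^(2/3) = nQ / (1·√S) = 0.027 × 9.22 / (√0.0032) = 4.401.
At y = 1.01 m: A R^(2/3) = 3.275 — low.
At y = 1.3 m: A R^(2/3) = 5.634 — high.
At y = 1.16 m: A R^(2/3) = 4.401 — matches.

y_n = 1.16 m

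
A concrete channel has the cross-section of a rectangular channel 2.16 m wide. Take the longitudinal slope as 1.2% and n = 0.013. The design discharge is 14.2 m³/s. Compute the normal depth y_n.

y_n = 1.15 m

Manning's equation rearranged: A R^(2/3) = nQ / (1·√S) = 0.013 × 14.2 / (√0.012) = 1.685.
Trying y = 1.42 m: A R^(2/3) = 2.214 — too large.
Trying y = 0.989 m: A R^(2/3) = 1.375 — too small.
Trying y = 1.15 m: A R^(2/3) = 1.681 — matches.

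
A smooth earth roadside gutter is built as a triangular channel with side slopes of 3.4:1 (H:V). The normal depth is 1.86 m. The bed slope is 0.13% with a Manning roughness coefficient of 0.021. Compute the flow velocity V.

V = 1.59 m/s

For a triangular section with side slope z = 3.4: A = zy² = 3.4×1.86² = 11.76 m²; P = 2y√(1+z²) = 2×1.86×3.544 = 13.18 m.
Hydraulic radius R = A/P = 11.76/13.18 = 0.8922 m.
From Manning's equation, V = (1/n) R^(2/3) S^(1/2) = (1/0.021) × 0.8922^(2/3) × 0.0013^(1/2) = 1.59 m/s.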